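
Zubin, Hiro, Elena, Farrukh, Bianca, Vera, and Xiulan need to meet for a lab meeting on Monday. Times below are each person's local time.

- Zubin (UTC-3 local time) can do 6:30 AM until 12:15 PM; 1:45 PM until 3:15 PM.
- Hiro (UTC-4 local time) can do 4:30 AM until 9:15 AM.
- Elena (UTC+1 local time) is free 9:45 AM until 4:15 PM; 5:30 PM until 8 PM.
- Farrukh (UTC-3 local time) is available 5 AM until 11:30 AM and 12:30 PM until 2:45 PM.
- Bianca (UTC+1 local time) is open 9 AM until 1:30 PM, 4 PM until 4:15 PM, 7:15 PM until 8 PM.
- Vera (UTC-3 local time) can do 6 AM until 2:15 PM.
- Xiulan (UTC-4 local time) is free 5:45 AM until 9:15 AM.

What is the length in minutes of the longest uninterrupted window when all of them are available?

165

Zubin in UTC: 09:30-15:15, 16:45-18:15 (add 3h to convert from UTC-3).
Hiro in UTC: 08:30-13:15 (add 4h to convert from UTC-4).
Elena in UTC: 08:45-15:15, 16:30-19:00 (subtract 1h to convert from UTC+1).
Farrukh in UTC: 08:00-14:30, 15:30-17:45 (add 3h to convert from UTC-3).
Bianca in UTC: 08:00-12:30, 15:00-15:15, 18:15-19:00 (subtract 1h to convert from UTC+1).
Vera in UTC: 09:00-17:15 (add 3h to convert from UTC-3).
Xiulan in UTC: 09:45-13:15 (add 4h to convert from UTC-4).
Zubin ∩ Hiro: 09:30-13:15.
Zubin ∩ Hiro ∩ Elena: 09:30-13:15.
Zubin ∩ Hiro ∩ Elena ∩ Farrukh: 09:30-13:15.
Zubin ∩ Hiro ∩ Elena ∩ Farrukh ∩ Bianca: 09:30-12:30.
Zubin ∩ Hiro ∩ Elena ∩ Farrukh ∩ Bianca ∩ Vera: 09:30-12:30.
Zubin ∩ Hiro ∩ Elena ∩ Farrukh ∩ Bianca ∩ Vera ∩ Xiulan: 09:45-12:30.
The longest is 09:45-12:30 at 165 minutes.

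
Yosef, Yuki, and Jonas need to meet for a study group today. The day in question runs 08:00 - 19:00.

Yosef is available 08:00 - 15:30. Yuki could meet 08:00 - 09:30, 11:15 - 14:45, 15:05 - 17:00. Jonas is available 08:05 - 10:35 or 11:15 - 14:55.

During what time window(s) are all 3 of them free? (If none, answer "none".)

08:05-09:30, 11:15-14:45

Yosef ∩ Yuki: 08:00-09:30, 11:15-14:45, 15:05-15:30.
Yosef ∩ Yuki ∩ Jonas: 08:05-09:30, 11:15-14:45.
So the common availability across everyone is 08:05-09:30, 11:15-14:45.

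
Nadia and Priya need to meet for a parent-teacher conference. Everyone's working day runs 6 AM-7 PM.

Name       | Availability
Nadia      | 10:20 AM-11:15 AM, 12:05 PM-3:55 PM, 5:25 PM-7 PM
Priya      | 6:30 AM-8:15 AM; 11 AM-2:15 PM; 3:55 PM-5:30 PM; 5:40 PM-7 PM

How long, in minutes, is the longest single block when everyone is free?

130

Nadia ∩ Priya: 11:00-11:15, 12:05-14:15, 17:25-17:30, 17:40-19:00.
The longest is 12:05-14:15 at 130 minutes.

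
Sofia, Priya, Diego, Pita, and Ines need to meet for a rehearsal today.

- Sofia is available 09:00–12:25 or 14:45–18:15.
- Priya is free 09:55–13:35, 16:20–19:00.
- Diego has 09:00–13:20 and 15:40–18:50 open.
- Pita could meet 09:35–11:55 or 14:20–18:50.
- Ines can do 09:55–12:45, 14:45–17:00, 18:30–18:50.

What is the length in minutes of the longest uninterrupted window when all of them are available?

120

Sofia ∩ Priya: 09:55-12:25, 16:20-18:15.
Sofia ∩ Priya ∩ Diego: 09:55-12:25, 16:20-18:15.
Sofia ∩ Priya ∩ Diego ∩ Pita: 09:55-11:55, 16:20-18:15.
Sofia ∩ Priya ∩ Diego ∩ Pita ∩ Ines: 09:55-11:55, 16:20-17:00.
The longest is 09:55-11:55 at 120 minutes.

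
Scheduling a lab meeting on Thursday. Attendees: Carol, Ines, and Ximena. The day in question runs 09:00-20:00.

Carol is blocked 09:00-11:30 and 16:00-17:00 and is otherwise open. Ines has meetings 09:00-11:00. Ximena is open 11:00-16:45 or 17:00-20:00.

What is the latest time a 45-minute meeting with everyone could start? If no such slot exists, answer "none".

19:15

Carol free: 11:30-16:00, 17:00-20:00 (invert busy blocks within the working day).
Ines free: 11:00-20:00 (invert busy blocks within the working day).
Ximena free: 11:00-16:45, 17:00-20:00.
Carol ∩ Ines: 11:30-16:00, 17:00-20:00.
Carol ∩ Ines ∩ Ximena: 11:30-16:00, 17:00-20:00.
The last common window of at least 45 minutes is 17:00-20:00; a 45-minute meeting can start as late as 19:15 and still end by 20:00.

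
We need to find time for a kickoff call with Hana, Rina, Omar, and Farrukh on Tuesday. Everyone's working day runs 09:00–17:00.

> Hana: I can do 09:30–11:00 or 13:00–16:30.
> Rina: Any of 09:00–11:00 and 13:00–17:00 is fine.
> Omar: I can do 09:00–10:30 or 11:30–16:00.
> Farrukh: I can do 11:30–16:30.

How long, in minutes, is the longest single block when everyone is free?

Hana ∩ Rina: 09:30-11:00, 13:00-16:30.
Hana ∩ Rina ∩ Omar: 09:30-10:30, 13:00-16:00.
Hana ∩ Rina ∩ Omar ∩ Farrukh: 13:00-16:00.
The longest is 13:00-16:00 at 180 minutes.

180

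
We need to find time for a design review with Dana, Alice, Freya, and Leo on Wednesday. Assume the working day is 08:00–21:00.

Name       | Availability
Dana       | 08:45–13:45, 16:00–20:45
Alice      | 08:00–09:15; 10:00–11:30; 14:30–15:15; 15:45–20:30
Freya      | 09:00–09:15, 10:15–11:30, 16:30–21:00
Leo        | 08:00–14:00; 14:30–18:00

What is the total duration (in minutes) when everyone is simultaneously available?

Dana ∩ Alice: 08:45-09:15, 10:00-11:30, 16:00-20:30.
Dana ∩ Alice ∩ Freya: 09:00-09:15, 10:15-11:30, 16:30-20:30.
Dana ∩ Alice ∩ Freya ∩ Leo: 09:00-09:15, 10:15-11:30, 16:30-18:00.
Summing the common windows: 15 + 75 + 90 = 180 minutes.

180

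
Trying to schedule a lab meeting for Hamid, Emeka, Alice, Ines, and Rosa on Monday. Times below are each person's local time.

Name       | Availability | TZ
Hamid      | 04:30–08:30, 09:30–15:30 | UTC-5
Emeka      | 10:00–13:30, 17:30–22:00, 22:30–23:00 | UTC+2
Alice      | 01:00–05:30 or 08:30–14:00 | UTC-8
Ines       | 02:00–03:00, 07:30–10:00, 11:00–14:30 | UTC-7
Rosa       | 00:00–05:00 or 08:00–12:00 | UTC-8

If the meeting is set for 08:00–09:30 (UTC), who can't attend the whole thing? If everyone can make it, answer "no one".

Hamid in UTC: 09:30-13:30, 14:30-20:30 (add 5h to convert from UTC-5).
Emeka in UTC: 08:00-11:30, 15:30-20:00, 20:30-21:00 (subtract 2h to convert from UTC+2).
Alice in UTC: 09:00-13:30, 16:30-22:00 (add 8h to convert from UTC-8).
Ines in UTC: 09:00-10:00, 14:30-17:00, 18:00-21:30 (add 7h to convert from UTC-7).
Rosa in UTC: 08:00-13:00, 16:00-20:00 (add 8h to convert from UTC-8).
Hamid: not fully free for 08:00-09:30. Emeka: free for 08:00-09:30. Alice: not fully free for 08:00-09:30. Ines: not fully free for 08:00-09:30. Rosa: free for 08:00-09:30.

Alice, Hamid, Ines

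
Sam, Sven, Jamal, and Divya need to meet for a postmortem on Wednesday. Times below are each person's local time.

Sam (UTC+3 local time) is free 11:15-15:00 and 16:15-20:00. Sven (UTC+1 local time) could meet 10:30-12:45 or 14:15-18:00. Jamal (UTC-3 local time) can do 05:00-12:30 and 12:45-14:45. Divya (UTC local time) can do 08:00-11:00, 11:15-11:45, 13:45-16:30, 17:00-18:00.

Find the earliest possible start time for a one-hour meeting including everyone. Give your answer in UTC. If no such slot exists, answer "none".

09:30

Sam in UTC: 08:15-12:00, 13:15-17:00 (subtract 3h to convert from UTC+3).
Sven in UTC: 09:30-11:45, 13:15-17:00 (subtract 1h to convert from UTC+1).
Jamal in UTC: 08:00-15:30, 15:45-17:45 (add 3h to convert from UTC-3).
Divya in UTC: 08:00-11:00, 11:15-11:45, 13:45-16:30, 17:00-18:00.
Sam ∩ Sven: 09:30-11:45, 13:15-17:00.
Sam ∩ Sven ∩ Jamal: 09:30-11:45, 13:15-15:30, 15:45-17:00.
Sam ∩ Sven ∩ Jamal ∩ Divya: 09:30-11:00, 11:15-11:45, 13:45-15:30, 15:45-16:30.
So the common availability across everyone is 09:30-11:00, 11:15-11:45, 13:45-15:30, 15:45-16:30.
The first common window of at least 60 minutes is 09:30-11:00, so the earliest start is 09:30.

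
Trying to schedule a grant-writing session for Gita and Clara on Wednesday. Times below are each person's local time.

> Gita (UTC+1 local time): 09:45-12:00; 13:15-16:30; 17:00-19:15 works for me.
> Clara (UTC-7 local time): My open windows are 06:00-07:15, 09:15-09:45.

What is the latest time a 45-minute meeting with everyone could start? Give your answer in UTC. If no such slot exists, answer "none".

Gita in UTC: 08:45-11:00, 12:15-15:30, 16:00-18:15 (subtract 1h to convert from UTC+1).
Clara in UTC: 13:00-14:15, 16:15-16:45 (add 7h to convert from UTC-7).
Gita ∩ Clara: 13:00-14:15, 16:15-16:45.
The last common window of at least 45 minutes is 13:00-14:15; a 45-minute meeting can start as late as 13:30 and still end by 14:15.

13:30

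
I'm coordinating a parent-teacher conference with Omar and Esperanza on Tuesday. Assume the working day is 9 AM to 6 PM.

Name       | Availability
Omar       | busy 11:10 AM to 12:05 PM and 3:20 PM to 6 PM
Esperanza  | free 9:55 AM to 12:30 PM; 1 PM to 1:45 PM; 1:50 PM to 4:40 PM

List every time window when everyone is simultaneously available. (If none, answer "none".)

Omar free: 09:00-11:10, 12:05-15:20 (invert busy blocks within the working day).
Esperanza free: 09:55-12:30, 13:00-13:45, 13:50-16:40.
Omar ∩ Esperanza: 09:55-11:10, 12:05-12:30, 13:00-13:45, 13:50-15:20.
Those are the intersection windows.

09:55-11:10, 12:05-12:30, 13:00-13:45, 13:50-15:20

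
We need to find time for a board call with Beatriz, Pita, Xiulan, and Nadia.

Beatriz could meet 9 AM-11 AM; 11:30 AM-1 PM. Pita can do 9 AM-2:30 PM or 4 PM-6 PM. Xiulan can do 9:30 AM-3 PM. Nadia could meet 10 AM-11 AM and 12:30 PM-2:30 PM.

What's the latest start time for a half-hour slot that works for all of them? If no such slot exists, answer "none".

12:30

Beatriz ∩ Pita: 09:00-11:00, 11:30-13:00.
Beatriz ∩ Pita ∩ Xiulan: 09:30-11:00, 11:30-13:00.
Beatriz ∩ Pita ∩ Xiulan ∩ Nadia: 10:00-11:00, 12:30-13:00.
So the common availability across everyone is 10:00-11:00, 12:30-13:00.
The last common window of at least 30 minutes is 12:30-13:00; a 30-minute meeting can start as late as 12:30 and still end by 13:00.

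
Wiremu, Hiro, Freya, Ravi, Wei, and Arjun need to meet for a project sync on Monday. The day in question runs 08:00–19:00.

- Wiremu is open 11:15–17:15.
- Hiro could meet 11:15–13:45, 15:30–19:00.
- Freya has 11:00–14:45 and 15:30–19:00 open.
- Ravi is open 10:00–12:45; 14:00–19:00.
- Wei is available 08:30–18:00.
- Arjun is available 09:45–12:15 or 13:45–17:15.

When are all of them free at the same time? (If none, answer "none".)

11:15-12:15, 15:30-17:15

Wiremu ∩ Hiro: 11:15-13:45, 15:30-17:15.
Wiremu ∩ Hiro ∩ Freya: 11:15-13:45, 15:30-17:15.
Wiremu ∩ Hiro ∩ Freya ∩ Ravi: 11:15-12:45, 15:30-17:15.
Wiremu ∩ Hiro ∩ Freya ∩ Ravi ∩ Wei: 11:15-12:45, 15:30-17:15.
Wiremu ∩ Hiro ∩ Freya ∩ Ravi ∩ Wei ∩ Arjun: 11:15-12:15, 15:30-17:15.
So the common availability across everyone is 11:15-12:15, 15:30-17:15.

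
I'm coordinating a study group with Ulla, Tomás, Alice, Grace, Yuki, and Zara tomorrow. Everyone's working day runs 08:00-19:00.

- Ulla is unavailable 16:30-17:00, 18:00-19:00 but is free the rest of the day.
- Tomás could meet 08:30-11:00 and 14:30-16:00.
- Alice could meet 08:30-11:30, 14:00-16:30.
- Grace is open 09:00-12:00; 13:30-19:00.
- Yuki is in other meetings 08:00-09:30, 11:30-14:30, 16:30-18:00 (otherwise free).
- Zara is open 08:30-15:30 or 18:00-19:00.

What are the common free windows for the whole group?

Ulla free: 08:00-16:30, 17:00-18:00 (invert busy blocks within the working day).
Tomás free: 08:30-11:00, 14:30-16:00.
Alice free: 08:30-11:30, 14:00-16:30.
Grace free: 09:00-12:00, 13:30-19:00.
Yuki free: 09:30-11:30, 14:30-16:30, 18:00-19:00 (invert busy blocks within the working day).
Zara free: 08:30-15:30, 18:00-19:00.
Ulla ∩ Tomás: 08:30-11:00, 14:30-16:00.
Ulla ∩ Tomás ∩ Alice: 08:30-11:00, 14:30-16:00.
Ulla ∩ Tomás ∩ Alice ∩ Grace: 09:00-11:00, 14:30-16:00.
Ulla ∩ Tomás ∩ Alice ∩ Grace ∩ Yuki: 09:30-11:00, 14:30-16:00.
Ulla ∩ Tomás ∩ Alice ∩ Grace ∩ Yuki ∩ Zara: 09:30-11:00, 14:30-15:30.
So the common availability across everyone is 09:30-11:00, 14:30-15:30.

09:30-11:00, 14:30-15:30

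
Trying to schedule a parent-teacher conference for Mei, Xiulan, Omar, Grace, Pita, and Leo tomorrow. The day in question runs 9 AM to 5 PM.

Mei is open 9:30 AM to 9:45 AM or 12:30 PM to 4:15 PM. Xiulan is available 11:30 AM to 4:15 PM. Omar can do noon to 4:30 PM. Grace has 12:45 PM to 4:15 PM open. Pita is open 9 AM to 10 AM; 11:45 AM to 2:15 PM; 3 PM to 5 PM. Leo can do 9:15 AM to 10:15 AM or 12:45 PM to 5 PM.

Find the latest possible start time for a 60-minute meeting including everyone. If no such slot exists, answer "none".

Mei ∩ Xiulan: 12:30-16:15.
Mei ∩ Xiulan ∩ Omar: 12:30-16:15.
Mei ∩ Xiulan ∩ Omar ∩ Grace: 12:45-16:15.
Mei ∩ Xiulan ∩ Omar ∩ Grace ∩ Pita: 12:45-14:15, 15:00-16:15.
Mei ∩ Xiulan ∩ Omar ∩ Grace ∩ Pita ∩ Leo: 12:45-14:15, 15:00-16:15.
So the common availability across everyone is 12:45-14:15, 15:00-16:15.
The last common window of at least 60 minutes is 15:00-16:15; a 60-minute meeting can start as late as 15:15 and still end by 16:15.

15:15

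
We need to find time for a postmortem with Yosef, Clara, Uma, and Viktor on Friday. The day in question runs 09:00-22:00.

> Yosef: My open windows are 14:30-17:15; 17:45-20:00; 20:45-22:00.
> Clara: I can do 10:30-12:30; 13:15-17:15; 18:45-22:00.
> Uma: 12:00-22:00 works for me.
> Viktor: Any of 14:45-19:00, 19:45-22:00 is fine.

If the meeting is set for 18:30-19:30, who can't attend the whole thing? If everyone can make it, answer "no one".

Yosef: free for 18:30-19:30. Clara: not fully free for 18:30-19:30. Uma: free for 18:30-19:30. Viktor: not fully free for 18:30-19:30.

Clara, Viktor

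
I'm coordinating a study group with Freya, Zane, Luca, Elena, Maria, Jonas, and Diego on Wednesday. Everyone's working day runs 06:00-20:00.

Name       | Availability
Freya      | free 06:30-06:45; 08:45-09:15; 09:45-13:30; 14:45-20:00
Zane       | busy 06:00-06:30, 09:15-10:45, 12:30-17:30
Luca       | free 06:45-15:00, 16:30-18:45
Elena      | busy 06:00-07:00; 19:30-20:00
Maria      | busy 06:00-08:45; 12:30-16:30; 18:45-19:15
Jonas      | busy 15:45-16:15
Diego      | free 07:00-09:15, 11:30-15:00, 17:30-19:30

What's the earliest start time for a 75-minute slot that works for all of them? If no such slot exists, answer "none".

17:30

Freya free: 06:30-06:45, 08:45-09:15, 09:45-13:30, 14:45-20:00.
Zane free: 06:30-09:15, 10:45-12:30, 17:30-20:00 (invert busy blocks within the working day).
Luca free: 06:45-15:00, 16:30-18:45.
Elena free: 07:00-19:30 (invert busy blocks within the working day).
Maria free: 08:45-12:30, 16:30-18:45, 19:15-20:00 (invert busy blocks within the working day).
Jonas free: 06:00-15:45, 16:15-20:00 (invert busy blocks within the working day).
Diego free: 07:00-09:15, 11:30-15:00, 17:30-19:30.
Freya ∩ Zane: 06:30-06:45, 08:45-09:15, 10:45-12:30, 17:30-20:00.
Freya ∩ Zane ∩ Luca: 08:45-09:15, 10:45-12:30, 17:30-18:45.
Freya ∩ Zane ∩ Luca ∩ Elena: 08:45-09:15, 10:45-12:30, 17:30-18:45.
Freya ∩ Zane ∩ Luca ∩ Elena ∩ Maria: 08:45-09:15, 10:45-12:30, 17:30-18:45.
Freya ∩ Zane ∩ Luca ∩ Elena ∩ Maria ∩ Jonas: 08:45-09:15, 10:45-12:30, 17:30-18:45.
Freya ∩ Zane ∩ Luca ∩ Elena ∩ Maria ∩ Jonas ∩ Diego: 08:45-09:15, 11:30-12:30, 17:30-18:45.
The first common window of at least 75 minutes is 17:30-18:45, so the earliest start is 17:30.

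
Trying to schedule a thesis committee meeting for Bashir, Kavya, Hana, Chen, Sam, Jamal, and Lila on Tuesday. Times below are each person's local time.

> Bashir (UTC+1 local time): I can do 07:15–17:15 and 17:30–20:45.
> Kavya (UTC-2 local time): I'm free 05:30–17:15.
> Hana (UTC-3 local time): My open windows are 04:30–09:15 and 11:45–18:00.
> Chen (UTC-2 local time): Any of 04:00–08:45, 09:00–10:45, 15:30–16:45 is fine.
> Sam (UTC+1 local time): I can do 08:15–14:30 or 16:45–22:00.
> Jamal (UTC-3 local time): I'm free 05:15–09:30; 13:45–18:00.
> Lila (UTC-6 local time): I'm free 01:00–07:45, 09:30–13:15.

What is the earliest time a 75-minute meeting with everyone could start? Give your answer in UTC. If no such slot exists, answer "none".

Bashir in UTC: 06:15-16:15, 16:30-19:45 (subtract 1h to convert from UTC+1).
Kavya in UTC: 07:30-19:15 (add 2h to convert from UTC-2).
Hana in UTC: 07:30-12:15, 14:45-21:00 (add 3h to convert from UTC-3).
Chen in UTC: 06:00-10:45, 11:00-12:45, 17:30-18:45 (add 2h to convert from UTC-2).
Sam in UTC: 07:15-13:30, 15:45-21:00 (subtract 1h to convert from UTC+1).
Jamal in UTC: 08:15-12:30, 16:45-21:00 (add 3h to convert from UTC-3).
Lila in UTC: 07:00-13:45, 15:30-19:15 (add 6h to convert from UTC-6).
Bashir ∩ Kavya: 07:30-16:15, 16:30-19:15.
Bashir ∩ Kavya ∩ Hana: 07:30-12:15, 14:45-16:15, 16:30-19:15.
Bashir ∩ Kavya ∩ Hana ∩ Chen: 07:30-10:45, 11:00-12:15, 17:30-18:45.
Bashir ∩ Kavya ∩ Hana ∩ Chen ∩ Sam: 07:30-10:45, 11:00-12:15, 17:30-18:45.
Bashir ∩ Kavya ∩ Hana ∩ Chen ∩ Sam ∩ Jamal: 08:15-10:45, 11:00-12:15, 17:30-18:45.
Bashir ∩ Kavya ∩ Hana ∩ Chen ∩ Sam ∩ Jamal ∩ Lila: 08:15-10:45, 11:00-12:15, 17:30-18:45.
The first common window of at least 75 minutes is 08:15-10:45, so the earliest start is 08:15.

08:15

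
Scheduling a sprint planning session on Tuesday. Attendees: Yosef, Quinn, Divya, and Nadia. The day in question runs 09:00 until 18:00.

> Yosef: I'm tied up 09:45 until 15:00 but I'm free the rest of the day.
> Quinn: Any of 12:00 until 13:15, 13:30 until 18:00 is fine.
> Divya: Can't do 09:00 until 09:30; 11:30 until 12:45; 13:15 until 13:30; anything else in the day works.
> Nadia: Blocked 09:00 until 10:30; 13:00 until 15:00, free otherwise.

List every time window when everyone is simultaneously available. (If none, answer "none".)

15:00-18:00

Yosef free: 09:00-09:45, 15:00-18:00 (invert busy blocks within the working day).
Quinn free: 12:00-13:15, 13:30-18:00.
Divya free: 09:30-11:30, 12:45-13:15, 13:30-18:00 (invert busy blocks within the working day).
Nadia free: 10:30-13:00, 15:00-18:00 (invert busy blocks within the working day).
Yosef ∩ Quinn: 15:00-18:00.
Yosef ∩ Quinn ∩ Divya: 15:00-18:00.
Yosef ∩ Quinn ∩ Divya ∩ Nadia: 15:00-18:00.
So the common availability across everyone is 15:00-18:00.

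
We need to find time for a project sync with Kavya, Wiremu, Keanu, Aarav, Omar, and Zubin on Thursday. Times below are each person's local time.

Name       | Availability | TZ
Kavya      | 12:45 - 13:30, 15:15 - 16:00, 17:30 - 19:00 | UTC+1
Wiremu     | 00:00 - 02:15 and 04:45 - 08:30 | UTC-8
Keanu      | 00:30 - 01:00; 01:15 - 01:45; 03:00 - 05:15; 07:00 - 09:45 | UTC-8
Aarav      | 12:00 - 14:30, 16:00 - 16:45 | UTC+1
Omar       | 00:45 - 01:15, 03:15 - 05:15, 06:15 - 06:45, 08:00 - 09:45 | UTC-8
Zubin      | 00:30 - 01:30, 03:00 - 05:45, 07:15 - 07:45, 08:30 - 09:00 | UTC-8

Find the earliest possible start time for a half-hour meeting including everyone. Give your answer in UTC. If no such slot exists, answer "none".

none

Kavya in UTC: 11:45-12:30, 14:15-15:00, 16:30-18:00 (subtract 1h to convert from UTC+1).
Wiremu in UTC: 08:00-10:15, 12:45-16:30 (add 8h to convert from UTC-8).
Keanu in UTC: 08:30-09:00, 09:15-09:45, 11:00-13:15, 15:00-17:45 (add 8h to convert from UTC-8).
Aarav in UTC: 11:00-13:30, 15:00-15:45 (subtract 1h to convert from UTC+1).
Omar in UTC: 08:45-09:15, 11:15-13:15, 14:15-14:45, 16:00-17:45 (add 8h to convert from UTC-8).
Zubin in UTC: 08:30-09:30, 11:00-13:45, 15:15-15:45, 16:30-17:00 (add 8h to convert from UTC-8).
Kavya ∩ Wiremu: 14:15-15:00.
Kavya ∩ Wiremu ∩ Keanu: ∅.
Kavya ∩ Wiremu ∩ Keanu ∩ Aarav: ∅.
Kavya ∩ Wiremu ∩ Keanu ∩ Aarav ∩ Omar: ∅.
Kavya ∩ Wiremu ∩ Keanu ∩ Aarav ∩ Omar ∩ Zubin: ∅.
There is no time when everyone is free.
No common window is at least 30 minutes long.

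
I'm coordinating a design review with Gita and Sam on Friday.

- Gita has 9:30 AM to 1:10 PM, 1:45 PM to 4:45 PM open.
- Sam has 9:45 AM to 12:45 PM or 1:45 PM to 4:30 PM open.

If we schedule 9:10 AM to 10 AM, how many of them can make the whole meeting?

0

nobody can make the full 09:10-10:00 slot — that's 0.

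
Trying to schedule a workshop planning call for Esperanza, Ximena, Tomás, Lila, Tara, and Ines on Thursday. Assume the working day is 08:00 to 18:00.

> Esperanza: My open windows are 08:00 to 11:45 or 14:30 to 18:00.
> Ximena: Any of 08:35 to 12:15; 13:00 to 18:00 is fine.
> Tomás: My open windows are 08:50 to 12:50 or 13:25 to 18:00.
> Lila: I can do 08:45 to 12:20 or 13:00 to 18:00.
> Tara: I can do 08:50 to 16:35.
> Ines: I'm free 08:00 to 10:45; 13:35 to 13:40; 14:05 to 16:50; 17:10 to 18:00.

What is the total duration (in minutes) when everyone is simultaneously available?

Esperanza ∩ Ximena: 08:35-11:45, 14:30-18:00.
Esperanza ∩ Ximena ∩ Tomás: 08:50-11:45, 14:30-18:00.
Esperanza ∩ Ximena ∩ Tomás ∩ Lila: 08:50-11:45, 14:30-18:00.
Esperanza ∩ Ximena ∩ Tomás ∩ Lila ∩ Tara: 08:50-11:45, 14:30-16:35.
Esperanza ∩ Ximena ∩ Tomás ∩ Lila ∩ Tara ∩ Ines: 08:50-10:45, 14:30-16:35.
Summing the common windows: 115 + 125 = 240 minutes.

240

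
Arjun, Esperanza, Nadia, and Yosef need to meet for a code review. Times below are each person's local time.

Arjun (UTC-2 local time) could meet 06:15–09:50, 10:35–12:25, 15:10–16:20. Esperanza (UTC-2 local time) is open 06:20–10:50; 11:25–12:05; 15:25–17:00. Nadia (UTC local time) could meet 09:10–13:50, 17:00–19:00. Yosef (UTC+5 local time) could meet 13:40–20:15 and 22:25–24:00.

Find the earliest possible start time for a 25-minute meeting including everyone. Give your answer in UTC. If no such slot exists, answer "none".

Arjun in UTC: 08:15-11:50, 12:35-14:25, 17:10-18:20 (add 2h to convert from UTC-2).
Esperanza in UTC: 08:20-12:50, 13:25-14:05, 17:25-19:00 (add 2h to convert from UTC-2).
Nadia in UTC: 09:10-13:50, 17:00-19:00.
Yosef in UTC: 08:40-15:15, 17:25-19:00 (subtract 5h to convert from UTC+5).
Arjun ∩ Esperanza: 08:20-11:50, 12:35-12:50, 13:25-14:05, 17:25-18:20.
Arjun ∩ Esperanza ∩ Nadia: 09:10-11:50, 12:35-12:50, 13:25-13:50, 17:25-18:20.
Arjun ∩ Esperanza ∩ Nadia ∩ Yosef: 09:10-11:50, 12:35-12:50, 13:25-13:50, 17:25-18:20.
The first common window of at least 25 minutes is 09:10-11:50, so the earliest start is 09:10.

09:10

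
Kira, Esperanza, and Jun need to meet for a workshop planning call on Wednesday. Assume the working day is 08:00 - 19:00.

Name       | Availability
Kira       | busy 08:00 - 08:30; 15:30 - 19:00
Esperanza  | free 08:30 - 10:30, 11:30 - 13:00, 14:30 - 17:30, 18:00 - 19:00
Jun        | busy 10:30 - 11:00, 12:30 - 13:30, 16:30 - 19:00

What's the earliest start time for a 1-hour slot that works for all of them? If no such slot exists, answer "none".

08:30

Kira free: 08:30-15:30 (invert busy blocks within the working day).
Esperanza free: 08:30-10:30, 11:30-13:00, 14:30-17:30, 18:00-19:00.
Jun free: 08:00-10:30, 11:00-12:30, 13:30-16:30 (invert busy blocks within the working day).
Kira ∩ Esperanza: 08:30-10:30, 11:30-13:00, 14:30-15:30.
Kira ∩ Esperanza ∩ Jun: 08:30-10:30, 11:30-12:30, 14:30-15:30.
Those are the intersection windows.
The first common window of at least 60 minutes is 08:30-10:30, so the earliest start is 08:30.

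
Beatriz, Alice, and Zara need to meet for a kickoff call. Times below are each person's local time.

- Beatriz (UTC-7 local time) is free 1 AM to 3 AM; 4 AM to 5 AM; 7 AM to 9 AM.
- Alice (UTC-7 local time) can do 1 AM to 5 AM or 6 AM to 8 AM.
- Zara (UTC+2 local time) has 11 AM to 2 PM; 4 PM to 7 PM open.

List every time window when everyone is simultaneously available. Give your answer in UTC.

09:00-10:00, 11:00-12:00, 14:00-15:00

Beatriz in UTC: 08:00-10:00, 11:00-12:00, 14:00-16:00 (add 7h to convert from UTC-7).
Alice in UTC: 08:00-12:00, 13:00-15:00 (add 7h to convert from UTC-7).
Zara in UTC: 09:00-12:00, 14:00-17:00 (subtract 2h to convert from UTC+2).
Beatriz ∩ Alice: 08:00-10:00, 11:00-12:00, 14:00-15:00.
Beatriz ∩ Alice ∩ Zara: 09:00-10:00, 11:00-12:00, 14:00-15:00.
So the common availability across everyone is 09:00-10:00, 11:00-12:00, 14:00-15:00.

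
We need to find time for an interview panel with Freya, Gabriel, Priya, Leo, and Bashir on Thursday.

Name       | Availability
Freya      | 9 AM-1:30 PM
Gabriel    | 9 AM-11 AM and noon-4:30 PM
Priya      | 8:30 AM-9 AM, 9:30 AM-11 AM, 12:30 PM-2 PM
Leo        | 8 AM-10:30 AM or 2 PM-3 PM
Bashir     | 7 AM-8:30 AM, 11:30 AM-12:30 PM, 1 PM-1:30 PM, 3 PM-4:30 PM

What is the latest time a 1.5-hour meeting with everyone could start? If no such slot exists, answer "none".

Freya ∩ Gabriel: 09:00-11:00, 12:00-13:30.
Freya ∩ Gabriel ∩ Priya: 09:30-11:00, 12:30-13:30.
Freya ∩ Gabriel ∩ Priya ∩ Leo: 09:30-10:30.
Freya ∩ Gabriel ∩ Priya ∩ Leo ∩ Bashir: ∅.
There is no time when everyone is free.
No common window is at least 90 minutes long.

none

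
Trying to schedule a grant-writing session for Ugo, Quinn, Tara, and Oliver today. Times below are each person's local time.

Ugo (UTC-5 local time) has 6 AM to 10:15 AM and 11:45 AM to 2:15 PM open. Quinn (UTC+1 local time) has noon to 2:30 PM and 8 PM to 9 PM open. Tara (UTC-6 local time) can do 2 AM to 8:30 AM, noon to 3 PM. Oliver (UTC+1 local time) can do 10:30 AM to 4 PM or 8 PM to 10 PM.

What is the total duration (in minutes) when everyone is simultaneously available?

165

Ugo in UTC: 11:00-15:15, 16:45-19:15 (add 5h to convert from UTC-5).
Quinn in UTC: 11:00-13:30, 19:00-20:00 (subtract 1h to convert from UTC+1).
Tara in UTC: 08:00-14:30, 18:00-21:00 (add 6h to convert from UTC-6).
Oliver in UTC: 09:30-15:00, 19:00-21:00 (subtract 1h to convert from UTC+1).
Ugo ∩ Quinn: 11:00-13:30, 19:00-19:15.
Ugo ∩ Quinn ∩ Tara: 11:00-13:30, 19:00-19:15.
Ugo ∩ Quinn ∩ Tara ∩ Oliver: 11:00-13:30, 19:00-19:15.
So the common availability across everyone is 11:00-13:30, 19:00-19:15.
Summing the common windows: 150 + 15 = 165 minutes.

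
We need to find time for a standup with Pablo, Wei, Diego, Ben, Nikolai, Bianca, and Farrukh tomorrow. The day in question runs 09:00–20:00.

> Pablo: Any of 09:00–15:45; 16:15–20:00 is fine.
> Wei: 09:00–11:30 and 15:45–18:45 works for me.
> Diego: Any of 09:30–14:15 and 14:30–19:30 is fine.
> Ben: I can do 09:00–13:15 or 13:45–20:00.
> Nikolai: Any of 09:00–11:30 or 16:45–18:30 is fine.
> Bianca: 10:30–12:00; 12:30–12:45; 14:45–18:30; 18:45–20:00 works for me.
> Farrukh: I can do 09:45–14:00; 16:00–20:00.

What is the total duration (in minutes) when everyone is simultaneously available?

165

Pablo ∩ Wei: 09:00-11:30, 16:15-18:45.
Pablo ∩ Wei ∩ Diego: 09:30-11:30, 16:15-18:45.
Pablo ∩ Wei ∩ Diego ∩ Ben: 09:30-11:30, 16:15-18:45.
Pablo ∩ Wei ∩ Diego ∩ Ben ∩ Nikolai: 09:30-11:30, 16:45-18:30.
Pablo ∩ Wei ∩ Diego ∩ Ben ∩ Nikolai ∩ Bianca: 10:30-11:30, 16:45-18:30.
Pablo ∩ Wei ∩ Diego ∩ Ben ∩ Nikolai ∩ Bianca ∩ Farrukh: 10:30-11:30, 16:45-18:30.
Summing the common windows: 60 + 105 = 165 minutes.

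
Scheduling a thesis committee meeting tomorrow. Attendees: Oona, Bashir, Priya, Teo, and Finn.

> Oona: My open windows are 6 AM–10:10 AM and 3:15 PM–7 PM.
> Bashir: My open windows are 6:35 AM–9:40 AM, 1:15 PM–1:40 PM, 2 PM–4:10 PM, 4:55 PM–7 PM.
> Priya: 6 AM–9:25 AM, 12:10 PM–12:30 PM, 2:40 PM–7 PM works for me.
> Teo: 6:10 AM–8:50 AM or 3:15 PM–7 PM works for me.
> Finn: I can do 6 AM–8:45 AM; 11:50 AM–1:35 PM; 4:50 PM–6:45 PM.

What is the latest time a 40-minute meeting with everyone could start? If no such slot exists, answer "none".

18:05

Oona ∩ Bashir: 06:35-09:40, 15:15-16:10, 16:55-19:00.
Oona ∩ Bashir ∩ Priya: 06:35-09:25, 15:15-16:10, 16:55-19:00.
Oona ∩ Bashir ∩ Priya ∩ Teo: 06:35-08:50, 15:15-16:10, 16:55-19:00.
Oona ∩ Bashir ∩ Priya ∩ Teo ∩ Finn: 06:35-08:45, 16:55-18:45.
So the common availability across everyone is 06:35-08:45, 16:55-18:45.
The last common window of at least 40 minutes is 16:55-18:45; a 40-minute meeting can start as late as 18:05 and still end by 18:45.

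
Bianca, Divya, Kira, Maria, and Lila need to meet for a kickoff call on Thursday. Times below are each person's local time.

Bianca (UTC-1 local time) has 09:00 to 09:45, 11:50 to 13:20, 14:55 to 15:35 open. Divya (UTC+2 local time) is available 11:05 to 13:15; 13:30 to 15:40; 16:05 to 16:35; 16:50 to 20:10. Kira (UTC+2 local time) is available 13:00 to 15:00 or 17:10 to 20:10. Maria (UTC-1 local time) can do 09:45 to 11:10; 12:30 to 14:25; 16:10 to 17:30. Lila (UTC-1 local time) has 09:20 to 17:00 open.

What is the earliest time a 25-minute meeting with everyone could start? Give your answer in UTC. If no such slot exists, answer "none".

none

Bianca in UTC: 10:00-10:45, 12:50-14:20, 15:55-16:35 (add 1h to convert from UTC-1).
Divya in UTC: 09:05-11:15, 11:30-13:40, 14:05-14:35, 14:50-18:10 (subtract 2h to convert from UTC+2).
Kira in UTC: 11:00-13:00, 15:10-18:10 (subtract 2h to convert from UTC+2).
Maria in UTC: 10:45-12:10, 13:30-15:25, 17:10-18:30 (add 1h to convert from UTC-1).
Lila in UTC: 10:20-18:00 (add 1h to convert from UTC-1).
Bianca ∩ Divya: 10:00-10:45, 12:50-13:40, 14:05-14:20, 15:55-16:35.
Bianca ∩ Divya ∩ Kira: 12:50-13:00, 15:55-16:35.
Bianca ∩ Divya ∩ Kira ∩ Maria: ∅.
Bianca ∩ Divya ∩ Kira ∩ Maria ∩ Lila: ∅.
There is no time when everyone is free.
No common window is at least 25 minutes long.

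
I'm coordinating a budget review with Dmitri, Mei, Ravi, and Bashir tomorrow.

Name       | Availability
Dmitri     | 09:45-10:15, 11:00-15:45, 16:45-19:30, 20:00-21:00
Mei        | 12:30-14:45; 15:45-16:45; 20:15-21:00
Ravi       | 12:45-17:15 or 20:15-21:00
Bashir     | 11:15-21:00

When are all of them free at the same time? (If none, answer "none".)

12:45-14:45, 20:15-21:00

Dmitri ∩ Mei: 12:30-14:45, 20:15-21:00.
Dmitri ∩ Mei ∩ Ravi: 12:45-14:45, 20:15-21:00.
Dmitri ∩ Mei ∩ Ravi ∩ Bashir: 12:45-14:45, 20:15-21:00.
So the common availability across everyone is 12:45-14:45, 20:15-21:00.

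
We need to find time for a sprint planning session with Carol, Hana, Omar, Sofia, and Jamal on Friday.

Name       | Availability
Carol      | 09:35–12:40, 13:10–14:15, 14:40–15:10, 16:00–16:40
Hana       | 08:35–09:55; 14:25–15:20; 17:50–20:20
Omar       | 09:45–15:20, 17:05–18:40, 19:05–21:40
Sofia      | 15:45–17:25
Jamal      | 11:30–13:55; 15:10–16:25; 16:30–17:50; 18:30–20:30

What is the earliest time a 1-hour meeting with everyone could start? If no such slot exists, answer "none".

Carol ∩ Hana: 09:35-09:55, 14:40-15:10.
Carol ∩ Hana ∩ Omar: 09:45-09:55, 14:40-15:10.
Carol ∩ Hana ∩ Omar ∩ Sofia: ∅.
Carol ∩ Hana ∩ Omar ∩ Sofia ∩ Jamal: ∅.
There is no time when everyone is free.
No common window is at least 60 minutes long.

none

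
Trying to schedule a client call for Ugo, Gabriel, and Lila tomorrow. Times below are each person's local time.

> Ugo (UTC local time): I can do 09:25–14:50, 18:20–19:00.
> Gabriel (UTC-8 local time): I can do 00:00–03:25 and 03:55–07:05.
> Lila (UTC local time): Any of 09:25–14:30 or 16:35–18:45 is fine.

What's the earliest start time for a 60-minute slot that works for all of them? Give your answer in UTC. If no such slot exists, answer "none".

09:25

Ugo in UTC: 09:25-14:50, 18:20-19:00.
Gabriel in UTC: 08:00-11:25, 11:55-15:05 (add 8h to convert from UTC-8).
Lila in UTC: 09:25-14:30, 16:35-18:45.
Ugo ∩ Gabriel: 09:25-11:25, 11:55-14:50.
Ugo ∩ Gabriel ∩ Lila: 09:25-11:25, 11:55-14:30.
The first common window of at least 60 minutes is 09:25-11:25, so the earliest start is 09:25.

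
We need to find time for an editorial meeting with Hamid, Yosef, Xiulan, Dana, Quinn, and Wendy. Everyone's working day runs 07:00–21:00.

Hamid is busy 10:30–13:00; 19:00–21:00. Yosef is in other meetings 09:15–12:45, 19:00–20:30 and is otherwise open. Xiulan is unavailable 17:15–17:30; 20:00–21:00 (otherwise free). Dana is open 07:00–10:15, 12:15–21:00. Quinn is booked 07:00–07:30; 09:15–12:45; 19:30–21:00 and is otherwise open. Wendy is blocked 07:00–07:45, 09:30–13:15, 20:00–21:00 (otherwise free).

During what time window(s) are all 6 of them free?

07:45-09:15, 13:15-17:15, 17:30-19:00

Hamid free: 07:00-10:30, 13:00-19:00 (invert busy blocks within the working day).
Yosef free: 07:00-09:15, 12:45-19:00, 20:30-21:00 (invert busy blocks within the working day).
Xiulan free: 07:00-17:15, 17:30-20:00 (invert busy blocks within the working day).
Dana free: 07:00-10:15, 12:15-21:00.
Quinn free: 07:30-09:15, 12:45-19:30 (invert busy blocks within the working day).
Wendy free: 07:45-09:30, 13:15-20:00 (invert busy blocks within the working day).
Hamid ∩ Yosef: 07:00-09:15, 13:00-19:00.
Hamid ∩ Yosef ∩ Xiulan: 07:00-09:15, 13:00-17:15, 17:30-19:00.
Hamid ∩ Yosef ∩ Xiulan ∩ Dana: 07:00-09:15, 13:00-17:15, 17:30-19:00.
Hamid ∩ Yosef ∩ Xiulan ∩ Dana ∩ Quinn: 07:30-09:15, 13:00-17:15, 17:30-19:00.
Hamid ∩ Yosef ∩ Xiulan ∩ Dana ∩ Quinn ∩ Wendy: 07:45-09:15, 13:15-17:15, 17:30-19:00.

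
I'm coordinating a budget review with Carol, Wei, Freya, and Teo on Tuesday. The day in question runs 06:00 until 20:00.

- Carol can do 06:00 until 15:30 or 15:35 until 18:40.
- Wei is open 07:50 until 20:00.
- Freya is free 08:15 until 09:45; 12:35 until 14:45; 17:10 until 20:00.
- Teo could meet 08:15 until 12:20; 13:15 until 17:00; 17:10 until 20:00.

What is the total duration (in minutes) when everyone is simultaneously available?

Carol ∩ Wei: 07:50-15:30, 15:35-18:40.
Carol ∩ Wei ∩ Freya: 08:15-09:45, 12:35-14:45, 17:10-18:40.
Carol ∩ Wei ∩ Freya ∩ Teo: 08:15-09:45, 13:15-14:45, 17:10-18:40.
So the common availability across everyone is 08:15-09:45, 13:15-14:45, 17:10-18:40.
Summing the common windows: 90 + 90 + 90 = 270 minutes.

270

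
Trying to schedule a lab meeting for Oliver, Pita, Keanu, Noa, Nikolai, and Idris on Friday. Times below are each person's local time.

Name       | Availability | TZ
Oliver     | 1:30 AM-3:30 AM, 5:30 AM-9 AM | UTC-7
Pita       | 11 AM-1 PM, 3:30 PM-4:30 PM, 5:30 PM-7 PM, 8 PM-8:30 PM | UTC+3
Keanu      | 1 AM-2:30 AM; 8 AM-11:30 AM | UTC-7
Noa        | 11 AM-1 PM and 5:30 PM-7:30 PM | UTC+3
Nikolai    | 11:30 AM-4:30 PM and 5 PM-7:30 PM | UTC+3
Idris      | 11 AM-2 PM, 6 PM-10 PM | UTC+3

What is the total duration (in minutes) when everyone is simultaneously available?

120

Oliver in UTC: 08:30-10:30, 12:30-16:00 (add 7h to convert from UTC-7).
Pita in UTC: 08:00-10:00, 12:30-13:30, 14:30-16:00, 17:00-17:30 (subtract 3h to convert from UTC+3).
Keanu in UTC: 08:00-09:30, 15:00-18:30 (add 7h to convert from UTC-7).
Noa in UTC: 08:00-10:00, 14:30-16:30 (subtract 3h to convert from UTC+3).
Nikolai in UTC: 08:30-13:30, 14:00-16:30 (subtract 3h to convert from UTC+3).
Idris in UTC: 08:00-11:00, 15:00-19:00 (subtract 3h to convert from UTC+3).
Oliver ∩ Pita: 08:30-10:00, 12:30-13:30, 14:30-16:00.
Oliver ∩ Pita ∩ Keanu: 08:30-09:30, 15:00-16:00.
Oliver ∩ Pita ∩ Keanu ∩ Noa: 08:30-09:30, 15:00-16:00.
Oliver ∩ Pita ∩ Keanu ∩ Noa ∩ Nikolai: 08:30-09:30, 15:00-16:00.
Oliver ∩ Pita ∩ Keanu ∩ Noa ∩ Nikolai ∩ Idris: 08:30-09:30, 15:00-16:00.
Summing the common windows: 60 + 60 = 120 minutes.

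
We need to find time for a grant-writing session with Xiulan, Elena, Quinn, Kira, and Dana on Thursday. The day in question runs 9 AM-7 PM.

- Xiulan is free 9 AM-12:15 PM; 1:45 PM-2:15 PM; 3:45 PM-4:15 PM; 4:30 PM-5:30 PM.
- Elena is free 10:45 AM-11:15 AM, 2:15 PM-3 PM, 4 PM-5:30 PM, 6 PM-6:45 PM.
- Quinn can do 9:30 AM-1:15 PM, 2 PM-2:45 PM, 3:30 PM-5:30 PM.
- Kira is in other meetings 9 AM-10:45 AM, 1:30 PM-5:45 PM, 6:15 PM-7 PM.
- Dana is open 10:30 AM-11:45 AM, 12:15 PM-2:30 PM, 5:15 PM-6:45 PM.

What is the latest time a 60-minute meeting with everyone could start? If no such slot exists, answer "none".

Xiulan free: 09:00-12:15, 13:45-14:15, 15:45-16:15, 16:30-17:30.
Elena free: 10:45-11:15, 14:15-15:00, 16:00-17:30, 18:00-18:45.
Quinn free: 09:30-13:15, 14:00-14:45, 15:30-17:30.
Kira free: 10:45-13:30, 17:45-18:15 (invert busy blocks within the working day).
Dana free: 10:30-11:45, 12:15-14:30, 17:15-18:45.
Xiulan ∩ Elena: 10:45-11:15, 16:00-16:15, 16:30-17:30.
Xiulan ∩ Elena ∩ Quinn: 10:45-11:15, 16:00-16:15, 16:30-17:30.
Xiulan ∩ Elena ∩ Quinn ∩ Kira: 10:45-11:15.
Xiulan ∩ Elena ∩ Quinn ∩ Kira ∩ Dana: 10:45-11:15.
So the common availability across everyone is 10:45-11:15.
No common window is at least 60 minutes long.

none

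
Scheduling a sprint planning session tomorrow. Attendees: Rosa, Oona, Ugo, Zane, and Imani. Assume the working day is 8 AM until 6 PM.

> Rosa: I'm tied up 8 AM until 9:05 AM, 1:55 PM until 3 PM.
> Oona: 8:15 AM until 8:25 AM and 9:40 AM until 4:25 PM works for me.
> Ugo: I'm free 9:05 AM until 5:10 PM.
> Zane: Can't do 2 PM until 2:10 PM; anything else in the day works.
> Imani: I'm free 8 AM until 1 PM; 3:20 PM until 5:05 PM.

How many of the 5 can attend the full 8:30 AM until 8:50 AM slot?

Rosa free: 09:05-13:55, 15:00-18:00 (invert busy blocks within the working day).
Oona free: 08:15-08:25, 09:40-16:25.
Ugo free: 09:05-17:10.
Zane free: 08:00-14:00, 14:10-18:00 (invert busy blocks within the working day).
Imani free: 08:00-13:00, 15:20-17:05.
Zane and Imani can make the full 08:30-08:50 slot — that's 2.

2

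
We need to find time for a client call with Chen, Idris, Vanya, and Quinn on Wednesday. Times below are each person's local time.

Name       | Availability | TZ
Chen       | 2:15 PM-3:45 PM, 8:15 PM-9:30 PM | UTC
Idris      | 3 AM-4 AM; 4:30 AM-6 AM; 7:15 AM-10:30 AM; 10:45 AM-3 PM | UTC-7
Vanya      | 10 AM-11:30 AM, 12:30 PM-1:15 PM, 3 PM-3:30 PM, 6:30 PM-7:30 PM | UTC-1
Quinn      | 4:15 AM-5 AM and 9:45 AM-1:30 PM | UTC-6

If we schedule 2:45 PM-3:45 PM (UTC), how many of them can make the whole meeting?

2

Chen in UTC: 14:15-15:45, 20:15-21:30.
Idris in UTC: 10:00-11:00, 11:30-13:00, 14:15-17:30, 17:45-22:00 (add 7h to convert from UTC-7).
Vanya in UTC: 11:00-12:30, 13:30-14:15, 16:00-16:30, 19:30-20:30 (add 1h to convert from UTC-1).
Quinn in UTC: 10:15-11:00, 15:45-19:30 (add 6h to convert from UTC-6).
Chen and Idris can make the full 14:45-15:45 slot — that's 2.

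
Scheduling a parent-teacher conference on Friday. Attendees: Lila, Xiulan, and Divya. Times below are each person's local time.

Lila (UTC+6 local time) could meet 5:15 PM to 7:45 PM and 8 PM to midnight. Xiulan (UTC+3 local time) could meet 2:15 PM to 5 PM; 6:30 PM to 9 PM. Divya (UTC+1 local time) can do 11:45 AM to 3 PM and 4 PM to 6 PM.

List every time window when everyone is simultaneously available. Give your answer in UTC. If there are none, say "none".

11:15-13:45, 15:30-17:00

Lila in UTC: 11:15-13:45, 14:00-18:00 (subtract 6h to convert from UTC+6).
Xiulan in UTC: 11:15-14:00, 15:30-18:00 (subtract 3h to convert from UTC+3).
Divya in UTC: 10:45-14:00, 15:00-17:00 (subtract 1h to convert from UTC+1).
Lila ∩ Xiulan: 11:15-13:45, 15:30-18:00.
Lila ∩ Xiulan ∩ Divya: 11:15-13:45, 15:30-17:00.
So the common availability across everyone is 11:15-13:45, 15:30-17:00.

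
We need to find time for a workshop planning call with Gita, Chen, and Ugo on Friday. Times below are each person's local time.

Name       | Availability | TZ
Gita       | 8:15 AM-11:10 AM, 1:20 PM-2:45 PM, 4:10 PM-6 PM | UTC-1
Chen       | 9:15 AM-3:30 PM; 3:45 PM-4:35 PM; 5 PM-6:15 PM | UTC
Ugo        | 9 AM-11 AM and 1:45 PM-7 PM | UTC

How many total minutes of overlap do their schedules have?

Gita in UTC: 09:15-12:10, 14:20-15:45, 17:10-19:00 (add 1h to convert from UTC-1).
Chen in UTC: 09:15-15:30, 15:45-16:35, 17:00-18:15.
Ugo in UTC: 09:00-11:00, 13:45-19:00.
Gita ∩ Chen: 09:15-12:10, 14:20-15:30, 17:10-18:15.
Gita ∩ Chen ∩ Ugo: 09:15-11:00, 14:20-15:30, 17:10-18:15.
Those are the intersection windows.
Summing the common windows: 105 + 70 + 65 = 240 minutes.

240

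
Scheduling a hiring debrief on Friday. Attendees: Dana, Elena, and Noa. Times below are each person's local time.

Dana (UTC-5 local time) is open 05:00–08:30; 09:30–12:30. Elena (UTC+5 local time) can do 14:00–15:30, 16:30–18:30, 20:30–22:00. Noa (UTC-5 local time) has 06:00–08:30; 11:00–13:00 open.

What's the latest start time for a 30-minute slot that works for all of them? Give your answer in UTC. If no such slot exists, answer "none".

Dana in UTC: 10:00-13:30, 14:30-17:30 (add 5h to convert from UTC-5).
Elena in UTC: 09:00-10:30, 11:30-13:30, 15:30-17:00 (subtract 5h to convert from UTC+5).
Noa in UTC: 11:00-13:30, 16:00-18:00 (add 5h to convert from UTC-5).
Dana ∩ Elena: 10:00-10:30, 11:30-13:30, 15:30-17:00.
Dana ∩ Elena ∩ Noa: 11:30-13:30, 16:00-17:00.
The last common window of at least 30 minutes is 16:00-17:00; a 30-minute meeting can start as late as 16:30 and still end by 17:00.

16:30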